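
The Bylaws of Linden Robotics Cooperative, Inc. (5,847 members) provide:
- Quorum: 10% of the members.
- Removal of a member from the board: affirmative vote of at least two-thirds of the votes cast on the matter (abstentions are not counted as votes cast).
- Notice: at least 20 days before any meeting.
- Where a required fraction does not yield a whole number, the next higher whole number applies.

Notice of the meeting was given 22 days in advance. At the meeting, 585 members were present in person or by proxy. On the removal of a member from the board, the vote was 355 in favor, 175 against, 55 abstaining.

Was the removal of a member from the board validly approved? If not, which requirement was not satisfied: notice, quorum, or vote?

Notice: 22 days given; 20 required. Satisfied.
Quorum: 10% of 5,847 = 584.70, rounded up to 585; 585 present. Satisfied.
Vote: requires two-thirds of the votes cast (585 − 55 abstaining = 530); 2/3 of 530 = 353.33, rounded up to 354, so 354 needed; 355 in favor. Satisfied.

Valid — all requirements satisfied.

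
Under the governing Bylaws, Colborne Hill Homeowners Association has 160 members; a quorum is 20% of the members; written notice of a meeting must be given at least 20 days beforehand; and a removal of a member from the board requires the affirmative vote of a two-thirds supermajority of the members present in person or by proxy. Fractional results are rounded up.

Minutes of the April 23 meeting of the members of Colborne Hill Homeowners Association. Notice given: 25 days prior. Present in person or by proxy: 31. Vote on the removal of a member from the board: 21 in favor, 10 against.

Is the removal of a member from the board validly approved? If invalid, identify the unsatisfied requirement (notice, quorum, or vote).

Notice: 25 days given; 20 required. Satisfied.
Quorum: 20% of 160 = 32; 31 present. Not satisfied.
Vote: requires two-thirds of those present (31); 2/3 of 31 = 20.67, rounded up to 21, so 21 needed; 21 in favor. Satisfied.

Invalid — quorum requirement not satisfied.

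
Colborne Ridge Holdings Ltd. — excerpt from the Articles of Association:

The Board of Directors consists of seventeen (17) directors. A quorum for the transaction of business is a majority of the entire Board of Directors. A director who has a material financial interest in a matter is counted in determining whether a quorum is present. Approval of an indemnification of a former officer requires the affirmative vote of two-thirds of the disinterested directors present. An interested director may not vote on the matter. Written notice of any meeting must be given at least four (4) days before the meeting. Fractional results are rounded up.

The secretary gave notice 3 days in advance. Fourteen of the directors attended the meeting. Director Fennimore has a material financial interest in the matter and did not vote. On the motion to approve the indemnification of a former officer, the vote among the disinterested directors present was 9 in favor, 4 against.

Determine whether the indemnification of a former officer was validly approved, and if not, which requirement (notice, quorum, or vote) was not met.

Invalid — notice requirement not satisfied.

Notice: 3 days given; 4 required (3 < 4). Not satisfied.
Quorum: 14 present (interested directors count toward quorum); quorum is 9. Satisfied.
Vote: the indemnification of a former officer requires two-thirds of the disinterested directors present (14 − 1 = 13). 2/3 of 13 = 8.67, rounded up to 9, so 9 affirmative votes are needed; 9 voted in favor. Satisfied.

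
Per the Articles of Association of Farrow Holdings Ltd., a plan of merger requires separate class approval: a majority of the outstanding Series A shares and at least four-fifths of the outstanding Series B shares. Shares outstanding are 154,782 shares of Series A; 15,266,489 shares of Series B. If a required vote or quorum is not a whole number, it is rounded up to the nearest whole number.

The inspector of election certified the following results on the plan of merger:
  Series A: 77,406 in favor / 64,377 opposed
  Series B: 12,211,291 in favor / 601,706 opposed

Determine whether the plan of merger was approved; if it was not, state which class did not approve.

Series A: a majority of 154782 is 77392; 77,392 required, 77,406 in favor — approved.
Series B: 4/5 of 15266489 = 12213191.20, rounded up to 12213192; 12,213,192 required, 12,211,291 in favor — not approved.

Not approved — the Series B shares did not give the required vote.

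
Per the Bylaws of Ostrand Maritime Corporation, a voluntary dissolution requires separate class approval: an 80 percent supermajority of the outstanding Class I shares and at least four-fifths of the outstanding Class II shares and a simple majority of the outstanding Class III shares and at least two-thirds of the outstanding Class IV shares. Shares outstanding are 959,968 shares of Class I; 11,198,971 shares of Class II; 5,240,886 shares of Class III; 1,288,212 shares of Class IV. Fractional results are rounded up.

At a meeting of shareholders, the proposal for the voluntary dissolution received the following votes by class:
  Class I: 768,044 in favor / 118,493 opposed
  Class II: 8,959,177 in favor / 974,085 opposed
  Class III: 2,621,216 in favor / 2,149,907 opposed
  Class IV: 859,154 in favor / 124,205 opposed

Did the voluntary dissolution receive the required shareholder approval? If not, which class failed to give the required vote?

Approved — every class gave the required vote.

Class I: 4/5 of 959968 = 767974.40, rounded up to 767975; 767,975 required, 768,044 in favor — approved.
Class II: 4/5 of 11198971 = 8959176.80, rounded up to 8959177; 8,959,177 required, 8,959,177 in favor — approved.
Class III: a majority of 5240886 is 2620444; 2,620,444 required, 2,621,216 in favor — approved.
Class IV: 2/3 of 1288212 = 858808; 858,808 required, 859,154 in favor — approved.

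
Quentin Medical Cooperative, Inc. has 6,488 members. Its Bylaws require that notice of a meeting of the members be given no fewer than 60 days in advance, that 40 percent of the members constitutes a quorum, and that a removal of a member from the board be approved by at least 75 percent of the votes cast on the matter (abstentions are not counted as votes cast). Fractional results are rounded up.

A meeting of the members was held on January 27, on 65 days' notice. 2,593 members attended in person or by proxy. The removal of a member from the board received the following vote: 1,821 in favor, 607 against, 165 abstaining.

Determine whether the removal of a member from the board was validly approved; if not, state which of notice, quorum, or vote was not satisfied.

Notice: 65 days given; 60 required. Satisfied.
Quorum: 40% of 6,488 = 2,595.20, rounded up to 2,596; 2,593 present. Not satisfied.
Vote: requires three-fourths of the votes cast (2,593 − 165 abstaining = 2,428); 3/4 of 2428 = 1821, so 1,821 needed; 1,821 in favor. Satisfied.

Invalid — quorum requirement not satisfied.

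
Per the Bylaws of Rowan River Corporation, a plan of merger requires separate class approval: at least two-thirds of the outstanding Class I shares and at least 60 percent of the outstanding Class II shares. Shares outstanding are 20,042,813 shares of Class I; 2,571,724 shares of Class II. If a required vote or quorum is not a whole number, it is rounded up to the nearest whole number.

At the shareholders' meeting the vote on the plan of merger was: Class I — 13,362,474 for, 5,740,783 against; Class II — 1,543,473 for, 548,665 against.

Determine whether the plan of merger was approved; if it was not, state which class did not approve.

Class I: 2/3 of 20042813 = 13361875.33, rounded up to 13361876; 13,361,876 required, 13,362,474 in favor — approved.
Class II: 3/5 of 2571724 = 1543034.40, rounded up to 1543035; 1,543,035 required, 1,543,473 in favor — approved.

Approved — every class gave the required vote.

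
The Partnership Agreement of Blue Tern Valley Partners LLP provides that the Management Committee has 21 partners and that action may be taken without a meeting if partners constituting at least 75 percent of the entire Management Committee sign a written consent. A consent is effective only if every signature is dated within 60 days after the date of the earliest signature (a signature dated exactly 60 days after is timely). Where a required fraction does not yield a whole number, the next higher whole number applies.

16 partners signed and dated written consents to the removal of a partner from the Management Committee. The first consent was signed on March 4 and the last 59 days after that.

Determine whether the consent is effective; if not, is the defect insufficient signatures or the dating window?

Signatures required: at least 75 percent of 21 — 3/4 of 21 = 15.75, rounded up to 16, so 16 needed; 16 signed. Sufficient.
Dating window: the latest signature is 59 days after the earliest; the limit is 60 days. Within the window.

Effective — both the signature and dating-window requirements are satisfied.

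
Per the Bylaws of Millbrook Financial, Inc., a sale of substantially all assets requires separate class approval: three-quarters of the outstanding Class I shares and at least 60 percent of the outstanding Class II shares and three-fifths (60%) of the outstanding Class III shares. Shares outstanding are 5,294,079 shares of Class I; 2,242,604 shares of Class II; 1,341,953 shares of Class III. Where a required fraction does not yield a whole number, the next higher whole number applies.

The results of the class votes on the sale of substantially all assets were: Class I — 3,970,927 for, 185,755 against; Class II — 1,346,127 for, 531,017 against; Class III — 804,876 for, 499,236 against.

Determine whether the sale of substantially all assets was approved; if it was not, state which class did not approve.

Not approved — the Class III shares did not give the required vote.

Class I: 3/4 of 5294079 = 3970559.25, rounded up to 3970560; 3,970,560 required, 3,970,927 in favor — approved.
Class II: 3/5 of 2242604 = 1345562.40, rounded up to 1345563; 1,345,563 required, 1,346,127 in favor — approved.
Class III: 3/5 of 1341953 = 805171.80, rounded up to 805172; 805,172 required, 804,876 in favor — not approved.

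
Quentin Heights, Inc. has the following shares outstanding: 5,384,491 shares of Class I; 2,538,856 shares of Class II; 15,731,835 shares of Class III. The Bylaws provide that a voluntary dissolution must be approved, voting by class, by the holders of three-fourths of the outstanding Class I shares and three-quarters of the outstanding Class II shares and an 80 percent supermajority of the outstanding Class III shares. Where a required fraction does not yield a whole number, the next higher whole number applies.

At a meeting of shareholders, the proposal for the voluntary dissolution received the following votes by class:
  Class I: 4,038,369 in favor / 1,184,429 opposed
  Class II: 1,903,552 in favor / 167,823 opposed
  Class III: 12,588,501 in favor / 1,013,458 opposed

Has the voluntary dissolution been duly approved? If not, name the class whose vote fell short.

Class I: 3/4 of 5384491 = 4038368.25, rounded up to 4038369; 4,038,369 required, 4,038,369 in favor — approved.
Class II: 3/4 of 2538856 = 1904142; 1,904,142 required, 1,903,552 in favor — not approved.
Class III: 4/5 of 15731835 = 12585468; 12,585,468 required, 12,588,501 in favor — approved.

Not approved — the Class II shares did not give the required vote.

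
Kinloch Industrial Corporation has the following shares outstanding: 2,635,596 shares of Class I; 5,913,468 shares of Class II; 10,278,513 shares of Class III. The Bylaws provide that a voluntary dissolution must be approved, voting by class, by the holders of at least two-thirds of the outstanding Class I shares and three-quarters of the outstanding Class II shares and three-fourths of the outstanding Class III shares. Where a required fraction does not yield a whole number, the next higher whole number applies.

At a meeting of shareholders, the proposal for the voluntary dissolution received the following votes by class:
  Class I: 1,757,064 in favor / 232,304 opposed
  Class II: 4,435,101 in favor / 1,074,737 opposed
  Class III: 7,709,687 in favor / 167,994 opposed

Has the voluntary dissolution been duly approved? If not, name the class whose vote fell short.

Class I: 2/3 of 2635596 = 1757064; 1,757,064 required, 1,757,064 in favor — approved.
Class II: 3/4 of 5913468 = 4435101; 4,435,101 required, 4,435,101 in favor — approved.
Class III: 3/4 of 10278513 = 7708884.75, rounded up to 7708885; 7,708,885 required, 7,709,687 in favor — approved.

Approved — every class gave the required vote.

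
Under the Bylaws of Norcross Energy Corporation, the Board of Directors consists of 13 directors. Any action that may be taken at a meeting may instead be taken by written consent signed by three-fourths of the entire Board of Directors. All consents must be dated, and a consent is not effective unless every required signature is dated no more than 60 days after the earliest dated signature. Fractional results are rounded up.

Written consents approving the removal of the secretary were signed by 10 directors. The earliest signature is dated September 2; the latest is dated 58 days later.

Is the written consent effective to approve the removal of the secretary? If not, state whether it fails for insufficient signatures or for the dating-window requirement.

Effective — both the signature and dating-window requirements are satisfied.

Signatures required: three-fourths of 13 — 3/4 of 13 = 9.75, rounded up to 10, so 10 needed; 10 signed. Sufficient.
Dating window: the latest signature is 58 days after the earliest; the limit is 60 days. Within the window.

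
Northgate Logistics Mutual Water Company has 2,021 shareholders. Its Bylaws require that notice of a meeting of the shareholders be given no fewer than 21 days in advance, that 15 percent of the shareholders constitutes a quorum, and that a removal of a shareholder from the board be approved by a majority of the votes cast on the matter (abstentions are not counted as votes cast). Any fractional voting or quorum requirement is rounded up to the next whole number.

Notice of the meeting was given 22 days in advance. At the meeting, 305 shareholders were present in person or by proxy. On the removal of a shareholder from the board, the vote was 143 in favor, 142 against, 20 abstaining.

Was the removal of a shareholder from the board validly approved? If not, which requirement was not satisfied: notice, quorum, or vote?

Notice: 22 days given; 21 required. Satisfied.
Quorum: 15% of 2,021 = 303.15, rounded up to 304; 305 present. Satisfied.
Vote: requires a majority of the votes cast (305 − 20 abstaining = 285); a majority of 285 is 143, so 143 needed; 143 in favor. Satisfied.

Valid — all requirements satisfied.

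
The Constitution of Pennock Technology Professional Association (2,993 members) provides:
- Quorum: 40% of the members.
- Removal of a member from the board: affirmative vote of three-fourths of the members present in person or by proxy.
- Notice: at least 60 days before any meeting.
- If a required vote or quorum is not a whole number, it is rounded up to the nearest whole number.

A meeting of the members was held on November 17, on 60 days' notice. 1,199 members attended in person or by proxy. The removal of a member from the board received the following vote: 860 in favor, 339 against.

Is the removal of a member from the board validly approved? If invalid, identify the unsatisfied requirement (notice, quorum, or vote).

Notice: 60 days given; 60 required. Satisfied.
Quorum: 40% of 2,993 = 1,197.20, rounded up to 1,198; 1,199 present. Satisfied.
Vote: requires three-fourths of those present (1,199); 3/4 of 1199 = 899.25, rounded up to 900, so 900 needed; 860 in favor. Not satisfied.

Invalid — vote requirement not satisfied.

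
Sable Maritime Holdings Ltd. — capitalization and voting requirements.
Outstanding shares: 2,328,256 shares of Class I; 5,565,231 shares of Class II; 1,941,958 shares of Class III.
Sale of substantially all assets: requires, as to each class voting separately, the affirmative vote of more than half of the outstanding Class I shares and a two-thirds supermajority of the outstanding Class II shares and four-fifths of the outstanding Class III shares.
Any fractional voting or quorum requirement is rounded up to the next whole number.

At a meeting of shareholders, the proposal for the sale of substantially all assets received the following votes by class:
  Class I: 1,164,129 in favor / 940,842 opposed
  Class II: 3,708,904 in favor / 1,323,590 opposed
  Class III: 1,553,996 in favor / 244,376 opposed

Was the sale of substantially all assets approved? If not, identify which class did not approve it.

Class I: a majority of 2328256 is 1164129; 1,164,129 required, 1,164,129 in favor — approved.
Class II: 2/3 of 5565231 = 3710154; 3,710,154 required, 3,708,904 in favor — not approved.
Class III: 4/5 of 1941958 = 1553566.40, rounded up to 1553567; 1,553,567 required, 1,553,996 in favor — approved.

Not approved — the Class II shares did not give the required vote.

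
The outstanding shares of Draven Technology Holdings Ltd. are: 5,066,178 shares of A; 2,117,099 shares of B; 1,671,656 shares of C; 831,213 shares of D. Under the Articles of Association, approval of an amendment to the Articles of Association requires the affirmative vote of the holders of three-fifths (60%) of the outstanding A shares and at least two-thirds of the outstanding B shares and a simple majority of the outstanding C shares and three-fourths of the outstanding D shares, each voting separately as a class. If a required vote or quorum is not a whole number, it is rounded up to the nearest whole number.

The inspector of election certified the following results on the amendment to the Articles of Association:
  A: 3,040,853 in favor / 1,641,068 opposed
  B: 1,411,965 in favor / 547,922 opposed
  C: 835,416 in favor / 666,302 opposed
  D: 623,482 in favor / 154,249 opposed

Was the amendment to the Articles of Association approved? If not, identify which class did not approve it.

Not approved — the C shares did not give the required vote.

A: 3/5 of 5066178 = 3039706.80, rounded up to 3039707; 3,039,707 required, 3,040,853 in favor — approved.
B: 2/3 of 2117099 = 1411399.33, rounded up to 1411400; 1,411,400 required, 1,411,965 in favor — approved.
C: a majority of 1671656 is 835829; 835,829 required, 835,416 in favor — not approved.
D: 3/4 of 831213 = 623409.75, rounded up to 623410; 623,410 required, 623,482 in favor — approved.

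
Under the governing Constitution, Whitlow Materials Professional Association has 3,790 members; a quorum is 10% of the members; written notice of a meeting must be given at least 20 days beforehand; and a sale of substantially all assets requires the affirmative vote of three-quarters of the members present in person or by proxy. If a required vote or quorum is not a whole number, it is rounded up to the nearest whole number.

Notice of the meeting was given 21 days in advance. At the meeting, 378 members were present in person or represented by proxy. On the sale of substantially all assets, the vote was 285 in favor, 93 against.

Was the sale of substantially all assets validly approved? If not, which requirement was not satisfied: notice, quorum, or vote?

Invalid — quorum requirement not satisfied.

Notice: 21 days given; 20 required. Satisfied.
Quorum: 10% of 3,790 = 379; 378 present. Not satisfied.
Vote: requires three-fourths of those present (378); 3/4 of 378 = 283.50, rounded up to 284, so 284 needed; 285 in favor. Satisfied.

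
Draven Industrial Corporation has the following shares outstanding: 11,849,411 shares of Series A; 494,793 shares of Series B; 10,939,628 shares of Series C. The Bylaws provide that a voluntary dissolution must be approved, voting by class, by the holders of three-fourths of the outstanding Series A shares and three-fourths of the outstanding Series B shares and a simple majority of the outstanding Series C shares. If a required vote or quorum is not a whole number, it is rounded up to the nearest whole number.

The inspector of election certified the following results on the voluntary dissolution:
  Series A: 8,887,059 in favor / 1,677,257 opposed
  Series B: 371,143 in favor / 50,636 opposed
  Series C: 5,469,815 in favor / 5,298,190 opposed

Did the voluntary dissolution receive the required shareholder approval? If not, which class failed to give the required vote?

Approved — every class gave the required vote.

Series A: 3/4 of 11849411 = 8887058.25, rounded up to 8887059; 8,887,059 required, 8,887,059 in favor — approved.
Series B: 3/4 of 494793 = 371094.75, rounded up to 371095; 371,095 required, 371,143 in favor — approved.
Series C: a majority of 10939628 is 5469815; 5,469,815 required, 5,469,815 in favor — approved.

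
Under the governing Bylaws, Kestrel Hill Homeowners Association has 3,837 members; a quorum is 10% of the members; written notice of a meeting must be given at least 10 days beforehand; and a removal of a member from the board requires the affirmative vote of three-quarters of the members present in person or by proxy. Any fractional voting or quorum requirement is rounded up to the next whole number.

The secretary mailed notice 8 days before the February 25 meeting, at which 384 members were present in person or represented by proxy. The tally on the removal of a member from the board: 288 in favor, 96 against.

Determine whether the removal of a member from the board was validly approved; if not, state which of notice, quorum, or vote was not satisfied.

Notice: 8 days given; 10 required. Not satisfied.
Quorum: 10% of 3,837 = 383.70, rounded up to 384; 384 present. Satisfied.
Vote: requires three-fourths of those present (384); 3/4 of 384 = 288, so 288 needed; 288 in favor. Satisfied.

Invalid — notice requirement not satisfied.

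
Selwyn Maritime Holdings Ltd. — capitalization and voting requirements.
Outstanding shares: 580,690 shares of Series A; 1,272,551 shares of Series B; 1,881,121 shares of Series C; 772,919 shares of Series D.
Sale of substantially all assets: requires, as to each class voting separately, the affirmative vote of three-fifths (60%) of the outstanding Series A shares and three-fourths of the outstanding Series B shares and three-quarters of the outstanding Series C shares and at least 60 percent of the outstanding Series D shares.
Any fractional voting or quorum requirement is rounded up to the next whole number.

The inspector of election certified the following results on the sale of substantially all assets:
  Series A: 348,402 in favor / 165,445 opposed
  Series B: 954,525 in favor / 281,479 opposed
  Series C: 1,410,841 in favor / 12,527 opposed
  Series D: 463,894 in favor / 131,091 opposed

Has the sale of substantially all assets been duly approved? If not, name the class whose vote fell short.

Series A: 3/5 of 580690 = 348414; 348,414 required, 348,402 in favor — not approved.
Series B: 3/4 of 1272551 = 954413.25, rounded up to 954414; 954,414 required, 954,525 in favor — approved.
Series C: 3/4 of 1881121 = 1410840.75, rounded up to 1410841; 1,410,841 required, 1,410,841 in favor — approved.
Series D: 3/5 of 772919 = 463751.40, rounded up to 463752; 463,752 required, 463,894 in favor — approved.

Not approved — the Series A shares did not give the required vote.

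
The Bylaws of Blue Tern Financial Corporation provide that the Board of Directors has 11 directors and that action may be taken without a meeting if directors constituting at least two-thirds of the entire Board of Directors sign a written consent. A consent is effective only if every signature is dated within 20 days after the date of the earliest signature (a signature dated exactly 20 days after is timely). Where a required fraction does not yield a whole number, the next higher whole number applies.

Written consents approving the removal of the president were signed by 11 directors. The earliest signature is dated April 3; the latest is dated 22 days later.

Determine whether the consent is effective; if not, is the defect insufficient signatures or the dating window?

Signatures required: at least two-thirds of 11 — 2/3 of 11 = 7.33, rounded up to 8, so 8 needed; 11 signed. Sufficient.
Dating window: the latest signature is 22 days after the earliest; the limit is 20 days. Outside the window.

Not effective — dating-window requirement not satisfied.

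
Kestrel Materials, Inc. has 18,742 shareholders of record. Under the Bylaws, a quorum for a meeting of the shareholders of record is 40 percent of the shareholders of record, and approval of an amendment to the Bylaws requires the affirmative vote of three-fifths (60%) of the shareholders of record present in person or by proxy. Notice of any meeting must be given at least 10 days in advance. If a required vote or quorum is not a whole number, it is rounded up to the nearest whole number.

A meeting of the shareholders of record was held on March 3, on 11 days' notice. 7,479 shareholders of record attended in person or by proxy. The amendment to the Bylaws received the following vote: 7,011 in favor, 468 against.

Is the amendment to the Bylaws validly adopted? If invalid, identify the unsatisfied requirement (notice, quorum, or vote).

Invalid — quorum requirement not satisfied.

Notice: 11 days given; 10 required. Satisfied.
Quorum: 40% of 18,742 = 7,496.80, rounded up to 7,497; 7,479 present. Not satisfied.
Vote: requires three-fifths of those present (7,479); 3/5 of 7479 = 4487.40, rounded up to 4488, so 4,488 needed; 7,011 in favor. Satisfied.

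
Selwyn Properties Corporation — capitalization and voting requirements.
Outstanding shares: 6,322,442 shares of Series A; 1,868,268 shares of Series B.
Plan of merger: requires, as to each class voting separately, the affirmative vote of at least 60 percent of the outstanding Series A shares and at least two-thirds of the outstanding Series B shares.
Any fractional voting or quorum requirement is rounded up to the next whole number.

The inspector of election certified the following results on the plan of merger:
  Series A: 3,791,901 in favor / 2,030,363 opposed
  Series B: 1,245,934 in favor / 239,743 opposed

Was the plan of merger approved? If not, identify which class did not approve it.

Not approved — the Series A shares did not give the required vote.

Series A: 3/5 of 6322442 = 3793465.20, rounded up to 3793466; 3,793,466 required, 3,791,901 in favor — not approved.
Series B: 2/3 of 1868268 = 1245512; 1,245,512 required, 1,245,934 in favor — approved.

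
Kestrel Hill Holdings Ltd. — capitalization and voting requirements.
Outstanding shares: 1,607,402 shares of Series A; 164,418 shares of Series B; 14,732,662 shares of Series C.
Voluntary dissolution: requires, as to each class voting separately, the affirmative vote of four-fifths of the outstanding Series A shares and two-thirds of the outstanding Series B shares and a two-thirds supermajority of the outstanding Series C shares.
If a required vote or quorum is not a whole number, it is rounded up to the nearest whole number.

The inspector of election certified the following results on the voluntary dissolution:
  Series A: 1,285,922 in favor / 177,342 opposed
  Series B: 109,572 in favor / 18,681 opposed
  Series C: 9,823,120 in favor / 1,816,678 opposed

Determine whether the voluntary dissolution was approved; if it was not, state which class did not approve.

Series A: 4/5 of 1607402 = 1285921.60, rounded up to 1285922; 1,285,922 required, 1,285,922 in favor — approved.
Series B: 2/3 of 164418 = 109612; 109,612 required, 109,572 in favor — not approved.
Series C: 2/3 of 14732662 = 9821774.67, rounded up to 9821775; 9,821,775 required, 9,823,120 in favor — approved.

Not approved — the Series B shares did not give the required vote.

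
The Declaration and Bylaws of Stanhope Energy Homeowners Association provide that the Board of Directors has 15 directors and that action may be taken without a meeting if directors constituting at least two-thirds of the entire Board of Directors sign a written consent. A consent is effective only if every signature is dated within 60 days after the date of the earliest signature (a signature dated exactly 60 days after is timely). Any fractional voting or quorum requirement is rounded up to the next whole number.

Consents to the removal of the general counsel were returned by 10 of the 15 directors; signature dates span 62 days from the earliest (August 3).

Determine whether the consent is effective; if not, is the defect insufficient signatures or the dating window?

Signatures required: at least two-thirds of 15 — 2/3 of 15 = 10, so 10 needed; 10 signed. Sufficient.
Dating window: the latest signature is 62 days after the earliest; the limit is 60 days. Outside the window.

Not effective — dating-window requirement not satisfied.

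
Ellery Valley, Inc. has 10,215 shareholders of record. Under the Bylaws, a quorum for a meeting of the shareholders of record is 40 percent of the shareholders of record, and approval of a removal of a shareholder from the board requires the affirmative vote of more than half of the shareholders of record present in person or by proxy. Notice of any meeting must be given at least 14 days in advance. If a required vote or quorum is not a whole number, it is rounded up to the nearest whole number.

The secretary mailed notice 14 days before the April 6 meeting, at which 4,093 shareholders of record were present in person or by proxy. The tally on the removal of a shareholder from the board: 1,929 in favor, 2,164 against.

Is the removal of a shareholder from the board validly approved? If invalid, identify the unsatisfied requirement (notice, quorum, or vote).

Invalid — vote requirement not satisfied.

Notice: 14 days given; 14 required. Satisfied.
Quorum: 40% of 10,215 = 4,086; 4,093 present. Satisfied.
Vote: requires a majority of those present (4,093); a majority of 4093 is 2047, so 2,047 needed; 1,929 in favor. Not satisfied.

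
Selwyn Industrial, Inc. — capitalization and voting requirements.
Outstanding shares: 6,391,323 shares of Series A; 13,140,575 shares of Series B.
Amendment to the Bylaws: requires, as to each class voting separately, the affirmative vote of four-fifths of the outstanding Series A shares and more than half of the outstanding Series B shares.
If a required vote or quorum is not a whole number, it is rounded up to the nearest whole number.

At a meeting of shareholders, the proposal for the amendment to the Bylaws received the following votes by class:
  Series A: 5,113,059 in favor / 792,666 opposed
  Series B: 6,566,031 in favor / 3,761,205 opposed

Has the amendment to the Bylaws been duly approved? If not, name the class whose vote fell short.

Series A: 4/5 of 6391323 = 5113058.40, rounded up to 5113059; 5,113,059 required, 5,113,059 in favor — approved.
Series B: a majority of 13140575 is 6570288; 6,570,288 required, 6,566,031 in favor — not approved.

Not approved — the Series B shares did not give the required vote.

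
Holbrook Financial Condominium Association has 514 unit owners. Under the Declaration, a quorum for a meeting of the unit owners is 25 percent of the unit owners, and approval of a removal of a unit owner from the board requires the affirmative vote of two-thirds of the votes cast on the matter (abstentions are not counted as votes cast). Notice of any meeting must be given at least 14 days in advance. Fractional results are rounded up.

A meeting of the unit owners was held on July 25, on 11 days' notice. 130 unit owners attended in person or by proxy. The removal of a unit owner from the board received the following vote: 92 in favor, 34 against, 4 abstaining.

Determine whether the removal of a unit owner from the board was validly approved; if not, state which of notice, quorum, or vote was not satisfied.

Invalid — notice requirement not satisfied.

Notice: 11 days given; 14 required. Not satisfied.
Quorum: 25% of 514 = 128.50, rounded up to 129; 130 present. Satisfied.
Vote: requires two-thirds of the votes cast (130 − 4 abstaining = 126); 2/3 of 126 = 84, so 84 needed; 92 in favor. Satisfied.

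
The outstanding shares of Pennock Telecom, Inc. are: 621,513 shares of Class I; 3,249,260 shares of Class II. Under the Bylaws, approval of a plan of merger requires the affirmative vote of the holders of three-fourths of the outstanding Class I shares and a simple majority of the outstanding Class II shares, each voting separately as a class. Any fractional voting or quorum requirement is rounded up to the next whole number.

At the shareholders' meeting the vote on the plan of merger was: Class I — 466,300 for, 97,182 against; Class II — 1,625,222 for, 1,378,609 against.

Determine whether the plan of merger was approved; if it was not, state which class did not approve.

Class I: 3/4 of 621513 = 466134.75, rounded up to 466135; 466,135 required, 466,300 in favor — approved.
Class II: a majority of 3249260 is 1624631; 1,624,631 required, 1,625,222 in favor — approved.

Approved — every class gave the required vote.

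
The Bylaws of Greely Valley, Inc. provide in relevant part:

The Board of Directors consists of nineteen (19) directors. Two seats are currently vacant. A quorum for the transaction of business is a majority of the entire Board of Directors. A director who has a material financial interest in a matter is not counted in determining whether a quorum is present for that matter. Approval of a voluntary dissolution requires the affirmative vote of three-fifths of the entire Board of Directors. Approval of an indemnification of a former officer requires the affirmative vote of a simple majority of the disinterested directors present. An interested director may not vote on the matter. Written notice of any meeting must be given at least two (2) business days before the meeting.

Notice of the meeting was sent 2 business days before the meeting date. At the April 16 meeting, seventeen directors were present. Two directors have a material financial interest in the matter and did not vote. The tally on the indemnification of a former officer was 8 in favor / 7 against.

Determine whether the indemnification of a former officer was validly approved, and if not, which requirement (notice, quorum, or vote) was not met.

Notice: 2 business days given; 2 required (2 ≥ 2). Satisfied.
Quorum: 17 present, but the 2 interested directors do not count, leaving 15. Quorum is 10. Satisfied.
Vote: the indemnification of a former officer requires a majority of the disinterested directors present (17 − 2 = 15). A majority of 15 is 8, so 8 affirmative votes are needed; 8 voted in favor. Satisfied.

Valid — all requirements satisfied.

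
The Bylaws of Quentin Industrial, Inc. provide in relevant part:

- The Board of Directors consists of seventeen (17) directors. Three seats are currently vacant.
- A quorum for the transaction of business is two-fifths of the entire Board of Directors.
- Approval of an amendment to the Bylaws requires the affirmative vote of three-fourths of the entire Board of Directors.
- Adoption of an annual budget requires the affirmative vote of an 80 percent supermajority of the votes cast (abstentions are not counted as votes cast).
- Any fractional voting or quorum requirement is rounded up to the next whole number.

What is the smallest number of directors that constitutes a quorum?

2/5 of 17 = 6.80, rounded up to 7.

7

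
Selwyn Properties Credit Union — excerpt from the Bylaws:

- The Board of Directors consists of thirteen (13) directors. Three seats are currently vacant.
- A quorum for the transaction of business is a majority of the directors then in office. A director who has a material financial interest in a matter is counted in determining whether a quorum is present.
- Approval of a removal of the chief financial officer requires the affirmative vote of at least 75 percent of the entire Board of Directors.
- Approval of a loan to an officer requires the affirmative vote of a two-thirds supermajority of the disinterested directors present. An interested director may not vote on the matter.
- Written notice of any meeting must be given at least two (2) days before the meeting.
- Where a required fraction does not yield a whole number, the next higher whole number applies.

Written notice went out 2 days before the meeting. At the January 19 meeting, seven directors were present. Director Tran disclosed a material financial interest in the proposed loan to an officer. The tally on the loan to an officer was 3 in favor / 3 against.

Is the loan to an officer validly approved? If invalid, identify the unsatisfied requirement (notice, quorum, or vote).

Notice: 2 days given; 2 required (2 ≥ 2). Satisfied.
Quorum: 7 present (interested directors count toward quorum); quorum is 6. Satisfied.
Vote: the loan to an officer requires two-thirds of the disinterested directors present (7 − 1 = 6). 2/3 of 6 = 4, so 4 affirmative votes are needed; 3 voted in favor. Not satisfied.

Invalid — vote requirement not satisfied.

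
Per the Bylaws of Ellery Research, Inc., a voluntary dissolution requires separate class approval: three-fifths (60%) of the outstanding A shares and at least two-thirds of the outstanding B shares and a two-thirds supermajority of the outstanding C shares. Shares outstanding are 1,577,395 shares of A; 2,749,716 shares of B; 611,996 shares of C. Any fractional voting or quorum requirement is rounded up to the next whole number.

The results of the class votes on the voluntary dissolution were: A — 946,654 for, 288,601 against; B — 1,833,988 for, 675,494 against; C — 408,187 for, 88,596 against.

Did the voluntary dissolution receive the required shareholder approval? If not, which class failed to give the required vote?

Approved — every class gave the required vote.

A: 3/5 of 1577395 = 946437; 946,437 required, 946,654 in favor — approved.
B: 2/3 of 2749716 = 1833144; 1,833,144 required, 1,833,988 in favor — approved.
C: 2/3 of 611996 = 407997.33, rounded up to 407998; 407,998 required, 408,187 in favor — approved.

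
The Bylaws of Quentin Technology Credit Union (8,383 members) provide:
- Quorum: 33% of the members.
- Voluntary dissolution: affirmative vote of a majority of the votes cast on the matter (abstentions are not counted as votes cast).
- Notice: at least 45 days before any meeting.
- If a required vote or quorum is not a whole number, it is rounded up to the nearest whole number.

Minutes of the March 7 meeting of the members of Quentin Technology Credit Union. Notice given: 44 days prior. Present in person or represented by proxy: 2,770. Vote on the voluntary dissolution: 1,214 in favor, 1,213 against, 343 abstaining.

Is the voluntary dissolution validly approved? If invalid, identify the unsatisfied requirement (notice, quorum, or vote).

Notice: 44 days given; 45 required. Not satisfied.
Quorum: 33% of 8,383 = 2,766.39, rounded up to 2,767; 2,770 present. Satisfied.
Vote: requires a majority of the votes cast (2,770 − 343 abstaining = 2,427); a majority of 2427 is 1214, so 1,214 needed; 1,214 in favor. Satisfied.

Invalid — notice requirement not satisfied.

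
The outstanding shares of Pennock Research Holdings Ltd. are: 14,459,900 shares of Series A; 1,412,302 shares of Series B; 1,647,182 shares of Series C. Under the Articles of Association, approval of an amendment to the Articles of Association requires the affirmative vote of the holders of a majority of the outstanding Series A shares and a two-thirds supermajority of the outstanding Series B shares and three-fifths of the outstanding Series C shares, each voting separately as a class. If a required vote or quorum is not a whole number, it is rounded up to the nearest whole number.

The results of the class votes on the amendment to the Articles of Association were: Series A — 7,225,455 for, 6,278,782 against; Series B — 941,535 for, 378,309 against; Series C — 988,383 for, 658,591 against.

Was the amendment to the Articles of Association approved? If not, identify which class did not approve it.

Series A: a majority of 14459900 is 7229951; 7,229,951 required, 7,225,455 in favor — not approved.
Series B: 2/3 of 1412302 = 941534.67, rounded up to 941535; 941,535 required, 941,535 in favor — approved.
Series C: 3/5 of 1647182 = 988309.20, rounded up to 988310; 988,310 required, 988,383 in favor — approved.

Not approved — the Series A shares did not give the required vote.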